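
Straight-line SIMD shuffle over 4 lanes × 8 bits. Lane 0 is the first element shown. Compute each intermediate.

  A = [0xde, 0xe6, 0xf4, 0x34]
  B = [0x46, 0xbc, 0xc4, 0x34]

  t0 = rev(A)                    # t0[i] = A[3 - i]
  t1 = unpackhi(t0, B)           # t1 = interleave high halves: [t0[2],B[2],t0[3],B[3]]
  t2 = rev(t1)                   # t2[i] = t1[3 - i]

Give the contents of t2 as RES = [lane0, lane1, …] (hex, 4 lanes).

RES = [0x34, 0xde, 0xc4, 0xe6]

→ t0 |34|f4|e6|de|
→ t1 |e6|c4|de|34|
→ t2 |34|de|c4|e6|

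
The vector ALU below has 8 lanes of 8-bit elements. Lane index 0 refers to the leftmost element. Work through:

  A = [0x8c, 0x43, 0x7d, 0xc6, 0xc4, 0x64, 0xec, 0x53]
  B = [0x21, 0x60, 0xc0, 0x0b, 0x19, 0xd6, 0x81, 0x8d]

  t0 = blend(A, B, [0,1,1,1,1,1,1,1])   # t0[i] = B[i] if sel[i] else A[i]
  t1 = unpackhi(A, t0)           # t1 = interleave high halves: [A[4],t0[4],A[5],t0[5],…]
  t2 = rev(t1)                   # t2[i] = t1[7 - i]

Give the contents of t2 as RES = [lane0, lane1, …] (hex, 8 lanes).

RES = [ 0x8d  0x53  0x81  0xec  0xd6  0x64  0x19  0xc4 ]

→ t0 |8c|60|c0|0b|19|d6|81|8d|
→ t1 |c4|19|64|d6|ec|81|53|8d|
→ t2 |8d|53|81|ec|d6|64|19|c4|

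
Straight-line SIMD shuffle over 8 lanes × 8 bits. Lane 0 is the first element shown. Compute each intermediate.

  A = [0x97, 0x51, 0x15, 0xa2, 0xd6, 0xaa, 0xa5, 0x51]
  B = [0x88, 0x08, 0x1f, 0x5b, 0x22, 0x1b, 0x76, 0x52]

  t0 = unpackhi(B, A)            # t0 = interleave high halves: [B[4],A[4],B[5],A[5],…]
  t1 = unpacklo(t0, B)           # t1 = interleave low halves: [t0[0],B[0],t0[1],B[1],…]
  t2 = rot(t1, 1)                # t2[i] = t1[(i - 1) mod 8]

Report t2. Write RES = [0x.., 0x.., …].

t0 = [0x22, 0xd6, 0x1b, 0xaa, 0x76, 0xa5, 0x52, 0x51]
t1 = [0x22, 0x88, 0xd6, 0x08, 0x1b, 0x1f, 0xaa, 0x5b]
t2 = [0x5b, 0x22, 0x88, 0xd6, 0x08, 0x1b, 0x1f, 0xaa]

RES = [ 0x5b  0x22  0x88  0xd6  0x08  0x1b  0x1f  0xaa ]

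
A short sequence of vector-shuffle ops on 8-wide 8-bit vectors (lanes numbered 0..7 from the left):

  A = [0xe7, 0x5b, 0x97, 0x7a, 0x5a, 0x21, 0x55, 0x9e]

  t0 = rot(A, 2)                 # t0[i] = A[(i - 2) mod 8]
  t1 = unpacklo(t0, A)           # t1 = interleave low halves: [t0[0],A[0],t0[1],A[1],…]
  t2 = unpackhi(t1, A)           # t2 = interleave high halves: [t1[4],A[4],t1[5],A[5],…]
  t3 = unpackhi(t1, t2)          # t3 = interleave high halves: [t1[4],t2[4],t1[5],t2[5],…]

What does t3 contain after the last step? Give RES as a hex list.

RES = [0xe7, 0x5b, 0x97, 0x55, 0x5b, 0x7a, 0x7a, 0x9e]

t0 = [0x55, 0x9e, 0xe7, 0x5b, 0x97, 0x7a, 0x5a, 0x21]
t1 = [0x55, 0xe7, 0x9e, 0x5b, 0xe7, 0x97, 0x5b, 0x7a]
t2 = [0xe7, 0x5a, 0x97, 0x21, 0x5b, 0x55, 0x7a, 0x9e]
t3 = [0xe7, 0x5b, 0x97, 0x55, 0x5b, 0x7a, 0x7a, 0x9e]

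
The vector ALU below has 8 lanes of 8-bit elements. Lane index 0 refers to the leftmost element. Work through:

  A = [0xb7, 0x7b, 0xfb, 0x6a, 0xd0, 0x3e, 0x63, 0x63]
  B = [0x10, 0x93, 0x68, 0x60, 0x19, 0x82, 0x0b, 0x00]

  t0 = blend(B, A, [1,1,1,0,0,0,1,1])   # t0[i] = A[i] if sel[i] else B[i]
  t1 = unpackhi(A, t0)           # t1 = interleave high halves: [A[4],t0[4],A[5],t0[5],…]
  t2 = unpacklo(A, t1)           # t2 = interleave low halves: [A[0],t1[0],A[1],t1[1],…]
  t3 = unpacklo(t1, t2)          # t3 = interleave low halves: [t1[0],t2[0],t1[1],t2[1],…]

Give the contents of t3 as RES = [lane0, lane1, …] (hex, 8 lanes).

RES = [0xd0, 0xb7, 0x19, 0xd0, 0x3e, 0x7b, 0x82, 0x19]

  t0: b7 7b fb 60 19 82 63 63
  t1: d0 19 3e 82 63 63 63 63
  t2: b7 d0 7b 19 fb 3e 6a 82
  t3: d0 b7 19 d0 3e 7b 82 19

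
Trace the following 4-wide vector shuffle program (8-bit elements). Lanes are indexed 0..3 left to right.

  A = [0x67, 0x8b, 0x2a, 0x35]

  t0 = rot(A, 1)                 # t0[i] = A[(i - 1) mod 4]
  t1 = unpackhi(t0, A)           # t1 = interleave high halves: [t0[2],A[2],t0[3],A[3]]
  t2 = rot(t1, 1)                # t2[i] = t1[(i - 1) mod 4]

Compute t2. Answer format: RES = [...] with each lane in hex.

t0 = [0x35, 0x67, 0x8b, 0x2a]
t1 = [0x8b, 0x2a, 0x2a, 0x35]
t2 = [0x35, 0x8b, 0x2a, 0x2a]

RES = [0x35, 0x8b, 0x2a, 0x2a]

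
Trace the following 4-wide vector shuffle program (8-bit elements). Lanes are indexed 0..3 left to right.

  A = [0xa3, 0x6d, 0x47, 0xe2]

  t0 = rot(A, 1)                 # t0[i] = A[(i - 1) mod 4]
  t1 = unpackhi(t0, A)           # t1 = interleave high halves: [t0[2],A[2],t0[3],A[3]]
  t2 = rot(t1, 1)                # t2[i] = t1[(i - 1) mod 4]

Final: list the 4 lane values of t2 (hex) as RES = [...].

→ t0 |e2|a3|6d|47|
→ t1 |6d|47|47|e2|
→ t2 |e2|6d|47|47|

RES = [0xe2, 0x6d, 0x47, 0x47]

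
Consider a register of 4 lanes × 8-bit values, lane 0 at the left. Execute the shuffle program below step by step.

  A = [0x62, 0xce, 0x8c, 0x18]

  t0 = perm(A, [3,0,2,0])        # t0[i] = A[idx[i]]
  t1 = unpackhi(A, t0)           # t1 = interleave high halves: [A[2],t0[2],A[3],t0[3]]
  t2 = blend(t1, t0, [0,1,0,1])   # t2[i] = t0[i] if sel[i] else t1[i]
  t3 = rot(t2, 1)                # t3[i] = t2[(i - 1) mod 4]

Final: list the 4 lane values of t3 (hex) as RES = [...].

→ t0 |18|62|8c|62|
→ t1 |8c|8c|18|62|
→ t2 |8c|62|18|62|
→ t3 |62|8c|62|18|

RES = [ 0x62  0x8c  0x62  0x18 ]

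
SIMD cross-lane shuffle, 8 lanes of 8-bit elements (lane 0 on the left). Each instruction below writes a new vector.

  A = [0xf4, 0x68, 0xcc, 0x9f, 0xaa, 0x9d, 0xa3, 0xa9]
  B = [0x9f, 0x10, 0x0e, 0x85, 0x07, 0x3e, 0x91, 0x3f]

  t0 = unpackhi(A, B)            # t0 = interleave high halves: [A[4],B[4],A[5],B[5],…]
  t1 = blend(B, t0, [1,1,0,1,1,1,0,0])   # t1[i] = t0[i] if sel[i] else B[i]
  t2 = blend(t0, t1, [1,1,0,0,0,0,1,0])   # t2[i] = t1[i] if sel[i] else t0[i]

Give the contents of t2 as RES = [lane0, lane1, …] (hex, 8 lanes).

RES = [0xaa, 0x07, 0x9d, 0x3e, 0xa3, 0x91, 0x91, 0x3f]

t0 = [0xaa, 0x07, 0x9d, 0x3e, 0xa3, 0x91, 0xa9, 0x3f]
t1 = [0xaa, 0x07, 0x0e, 0x3e, 0xa3, 0x91, 0x91, 0x3f]
t2 = [0xaa, 0x07, 0x9d, 0x3e, 0xa3, 0x91, 0x91, 0x3f]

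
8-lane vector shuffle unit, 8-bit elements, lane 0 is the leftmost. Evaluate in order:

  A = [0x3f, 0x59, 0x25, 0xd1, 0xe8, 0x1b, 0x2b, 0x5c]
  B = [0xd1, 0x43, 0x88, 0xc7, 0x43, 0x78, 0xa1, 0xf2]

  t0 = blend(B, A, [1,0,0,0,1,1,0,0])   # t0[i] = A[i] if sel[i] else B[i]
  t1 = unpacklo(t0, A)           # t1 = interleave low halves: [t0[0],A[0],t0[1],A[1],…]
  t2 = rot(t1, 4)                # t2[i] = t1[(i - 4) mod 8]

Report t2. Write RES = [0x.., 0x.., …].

t0 = [0x3f, 0x43, 0x88, 0xc7, 0xe8, 0x1b, 0xa1, 0xf2]
t1 = [0x3f, 0x3f, 0x43, 0x59, 0x88, 0x25, 0xc7, 0xd1]
t2 = [0x88, 0x25, 0xc7, 0xd1, 0x3f, 0x3f, 0x43, 0x59]

RES = [ 0x88  0x25  0xc7  0xd1  0x3f  0x3f  0x43  0x59 ]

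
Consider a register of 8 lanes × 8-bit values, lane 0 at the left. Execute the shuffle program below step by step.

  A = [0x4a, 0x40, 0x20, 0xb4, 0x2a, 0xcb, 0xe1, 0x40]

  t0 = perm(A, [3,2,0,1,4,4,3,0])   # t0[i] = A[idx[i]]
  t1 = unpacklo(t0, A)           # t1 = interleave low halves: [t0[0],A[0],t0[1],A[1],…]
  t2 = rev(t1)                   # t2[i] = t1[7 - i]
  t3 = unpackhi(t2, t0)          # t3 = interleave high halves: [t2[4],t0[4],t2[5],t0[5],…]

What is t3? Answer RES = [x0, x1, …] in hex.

→ t0 |b4|20|4a|40|2a|2a|b4|4a|
→ t1 |b4|4a|20|40|4a|20|40|b4|
→ t2 |b4|40|20|4a|40|20|4a|b4|
→ t3 |40|2a|20|2a|4a|b4|b4|4a|

RES = [ 0x40  0x2a  0x20  0x2a  0x4a  0xb4  0xb4  0x4a ]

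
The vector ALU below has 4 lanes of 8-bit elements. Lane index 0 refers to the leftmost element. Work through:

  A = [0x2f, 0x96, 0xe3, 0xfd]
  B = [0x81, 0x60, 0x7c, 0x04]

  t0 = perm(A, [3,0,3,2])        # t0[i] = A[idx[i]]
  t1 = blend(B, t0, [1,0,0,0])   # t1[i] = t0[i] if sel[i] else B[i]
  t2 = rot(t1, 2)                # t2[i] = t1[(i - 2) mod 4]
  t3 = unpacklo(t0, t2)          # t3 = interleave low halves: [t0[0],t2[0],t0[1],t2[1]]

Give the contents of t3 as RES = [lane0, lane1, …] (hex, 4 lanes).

t0 = [0xfd, 0x2f, 0xfd, 0xe3]
t1 = [0xfd, 0x60, 0x7c, 0x04]
t2 = [0x7c, 0x04, 0xfd, 0x60]
t3 = [0xfd, 0x7c, 0x2f, 0x04]

RES = [0xfd, 0x7c, 0x2f, 0x04]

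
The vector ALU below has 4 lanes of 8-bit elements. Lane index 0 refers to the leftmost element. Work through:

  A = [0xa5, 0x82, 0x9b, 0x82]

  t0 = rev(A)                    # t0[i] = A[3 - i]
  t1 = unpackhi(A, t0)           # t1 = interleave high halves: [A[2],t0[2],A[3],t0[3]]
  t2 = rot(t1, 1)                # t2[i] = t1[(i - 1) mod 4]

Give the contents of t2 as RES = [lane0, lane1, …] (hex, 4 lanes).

t0 = [0x82, 0x9b, 0x82, 0xa5]
t1 = [0x9b, 0x82, 0x82, 0xa5]
t2 = [0xa5, 0x9b, 0x82, 0x82]

RES = [0xa5, 0x9b, 0x82, 0x82]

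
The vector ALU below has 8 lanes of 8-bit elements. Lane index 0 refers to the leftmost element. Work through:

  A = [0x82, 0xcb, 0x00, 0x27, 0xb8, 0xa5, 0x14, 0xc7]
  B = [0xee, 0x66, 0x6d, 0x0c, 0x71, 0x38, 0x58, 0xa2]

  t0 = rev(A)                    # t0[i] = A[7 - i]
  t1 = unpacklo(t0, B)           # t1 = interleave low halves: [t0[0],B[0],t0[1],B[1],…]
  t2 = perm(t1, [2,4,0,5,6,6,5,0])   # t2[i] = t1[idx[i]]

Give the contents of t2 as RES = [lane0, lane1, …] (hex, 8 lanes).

RES = [ 0x14  0xa5  0xc7  0x6d  0xb8  0xb8  0x6d  0xc7 ]

t0 = [0xc7, 0x14, 0xa5, 0xb8, 0x27, 0x00, 0xcb, 0x82]
t1 = [0xc7, 0xee, 0x14, 0x66, 0xa5, 0x6d, 0xb8, 0x0c]
t2 = [0x14, 0xa5, 0xc7, 0x6d, 0xb8, 0xb8, 0x6d, 0xc7]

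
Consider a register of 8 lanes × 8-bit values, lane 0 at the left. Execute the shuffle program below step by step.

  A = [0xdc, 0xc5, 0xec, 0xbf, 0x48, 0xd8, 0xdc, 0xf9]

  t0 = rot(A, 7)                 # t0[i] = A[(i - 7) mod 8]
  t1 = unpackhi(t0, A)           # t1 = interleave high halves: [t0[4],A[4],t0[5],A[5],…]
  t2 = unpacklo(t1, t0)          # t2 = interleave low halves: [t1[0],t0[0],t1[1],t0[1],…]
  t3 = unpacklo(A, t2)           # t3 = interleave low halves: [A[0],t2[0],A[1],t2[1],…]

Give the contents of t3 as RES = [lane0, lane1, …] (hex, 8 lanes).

→ t0 |c5|ec|bf|48|d8|dc|f9|dc|
→ t1 |d8|48|dc|d8|f9|dc|dc|f9|
→ t2 |d8|c5|48|ec|dc|bf|d8|48|
→ t3 |dc|d8|c5|c5|ec|48|bf|ec|

RES = [ 0xdc  0xd8  0xc5  0xc5  0xec  0x48  0xbf  0xec ]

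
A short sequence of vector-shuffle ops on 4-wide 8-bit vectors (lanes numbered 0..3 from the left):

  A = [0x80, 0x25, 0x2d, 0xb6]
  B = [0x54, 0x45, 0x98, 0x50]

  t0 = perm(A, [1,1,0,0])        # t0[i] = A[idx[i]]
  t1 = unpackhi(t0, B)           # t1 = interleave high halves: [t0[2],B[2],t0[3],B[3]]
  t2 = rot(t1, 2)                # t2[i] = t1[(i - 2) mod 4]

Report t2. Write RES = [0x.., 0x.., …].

→ t0 |25|25|80|80|
→ t1 |80|98|80|50|
→ t2 |80|50|80|98|

RES = [0x80, 0x50, 0x80, 0x98]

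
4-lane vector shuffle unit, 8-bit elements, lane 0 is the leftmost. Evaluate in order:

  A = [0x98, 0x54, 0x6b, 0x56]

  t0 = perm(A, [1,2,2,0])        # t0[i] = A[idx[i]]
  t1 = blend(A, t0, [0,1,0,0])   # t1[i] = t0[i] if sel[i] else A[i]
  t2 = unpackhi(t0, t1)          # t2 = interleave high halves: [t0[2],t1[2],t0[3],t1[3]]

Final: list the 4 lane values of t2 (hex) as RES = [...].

→ t0 |54|6b|6b|98|
→ t1 |98|6b|6b|56|
→ t2 |6b|6b|98|56|

RES = [0x6b, 0x6b, 0x98, 0x56]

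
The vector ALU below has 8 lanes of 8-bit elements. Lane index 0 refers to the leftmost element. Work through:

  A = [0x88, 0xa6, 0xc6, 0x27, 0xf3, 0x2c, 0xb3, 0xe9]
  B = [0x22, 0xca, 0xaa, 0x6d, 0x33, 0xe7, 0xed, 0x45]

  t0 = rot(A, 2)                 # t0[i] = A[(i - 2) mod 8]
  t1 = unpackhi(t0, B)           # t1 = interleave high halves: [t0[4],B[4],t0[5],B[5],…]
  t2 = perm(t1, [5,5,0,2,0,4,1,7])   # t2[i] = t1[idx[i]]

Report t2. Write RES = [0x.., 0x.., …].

RES = [ 0xed  0xed  0xc6  0x27  0xc6  0xf3  0x33  0x45 ]

t0 = [0xb3, 0xe9, 0x88, 0xa6, 0xc6, 0x27, 0xf3, 0x2c]
t1 = [0xc6, 0x33, 0x27, 0xe7, 0xf3, 0xed, 0x2c, 0x45]
t2 = [0xed, 0xed, 0xc6, 0x27, 0xc6, 0xf3, 0x33, 0x45]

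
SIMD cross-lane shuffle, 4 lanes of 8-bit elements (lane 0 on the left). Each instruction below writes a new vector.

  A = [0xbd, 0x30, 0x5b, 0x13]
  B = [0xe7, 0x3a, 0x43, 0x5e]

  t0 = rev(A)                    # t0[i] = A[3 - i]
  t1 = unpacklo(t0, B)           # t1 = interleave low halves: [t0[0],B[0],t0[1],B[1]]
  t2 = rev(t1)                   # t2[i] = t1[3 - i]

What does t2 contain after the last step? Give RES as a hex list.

RES = [0x3a, 0x5b, 0xe7, 0x13]

t0 = [0x13, 0x5b, 0x30, 0xbd]
t1 = [0x13, 0xe7, 0x5b, 0x3a]
t2 = [0x3a, 0x5b, 0xe7, 0x13]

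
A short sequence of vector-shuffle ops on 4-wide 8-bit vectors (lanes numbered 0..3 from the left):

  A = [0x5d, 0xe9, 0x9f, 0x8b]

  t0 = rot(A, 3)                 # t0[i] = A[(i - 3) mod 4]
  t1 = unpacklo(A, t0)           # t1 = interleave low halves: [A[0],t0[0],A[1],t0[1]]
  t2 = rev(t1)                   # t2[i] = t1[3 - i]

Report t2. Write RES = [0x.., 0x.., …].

RES = [ 0x9f  0xe9  0xe9  0x5d ]

→ t0 |e9|9f|8b|5d|
→ t1 |5d|e9|e9|9f|
→ t2 |9f|e9|e9|5d|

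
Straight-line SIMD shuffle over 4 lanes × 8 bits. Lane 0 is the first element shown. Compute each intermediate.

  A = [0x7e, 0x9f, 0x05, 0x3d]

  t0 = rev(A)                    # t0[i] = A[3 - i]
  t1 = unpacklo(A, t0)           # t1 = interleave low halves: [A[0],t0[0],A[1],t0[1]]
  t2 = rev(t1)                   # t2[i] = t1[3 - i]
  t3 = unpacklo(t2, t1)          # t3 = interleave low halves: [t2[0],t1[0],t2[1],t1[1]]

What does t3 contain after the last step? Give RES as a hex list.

RES = [0x05, 0x7e, 0x9f, 0x3d]

→ t0 |3d|05|9f|7e|
→ t1 |7e|3d|9f|05|
→ t2 |05|9f|3d|7e|
→ t3 |05|7e|9f|3d|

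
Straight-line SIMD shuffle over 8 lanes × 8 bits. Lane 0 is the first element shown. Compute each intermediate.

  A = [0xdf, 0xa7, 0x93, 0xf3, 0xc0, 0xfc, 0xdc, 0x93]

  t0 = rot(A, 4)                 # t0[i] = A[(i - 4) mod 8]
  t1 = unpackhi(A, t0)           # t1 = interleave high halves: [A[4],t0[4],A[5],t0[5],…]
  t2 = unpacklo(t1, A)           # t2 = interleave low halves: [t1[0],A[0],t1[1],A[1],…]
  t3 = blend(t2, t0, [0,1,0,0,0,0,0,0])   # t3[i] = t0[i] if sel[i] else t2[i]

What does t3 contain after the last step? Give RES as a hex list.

RES = [0xc0, 0xfc, 0xdf, 0xa7, 0xfc, 0x93, 0xa7, 0xf3]

t0 = [0xc0, 0xfc, 0xdc, 0x93, 0xdf, 0xa7, 0x93, 0xf3]
t1 = [0xc0, 0xdf, 0xfc, 0xa7, 0xdc, 0x93, 0x93, 0xf3]
t2 = [0xc0, 0xdf, 0xdf, 0xa7, 0xfc, 0x93, 0xa7, 0xf3]
t3 = [0xc0, 0xfc, 0xdf, 0xa7, 0xfc, 0x93, 0xa7, 0xf3]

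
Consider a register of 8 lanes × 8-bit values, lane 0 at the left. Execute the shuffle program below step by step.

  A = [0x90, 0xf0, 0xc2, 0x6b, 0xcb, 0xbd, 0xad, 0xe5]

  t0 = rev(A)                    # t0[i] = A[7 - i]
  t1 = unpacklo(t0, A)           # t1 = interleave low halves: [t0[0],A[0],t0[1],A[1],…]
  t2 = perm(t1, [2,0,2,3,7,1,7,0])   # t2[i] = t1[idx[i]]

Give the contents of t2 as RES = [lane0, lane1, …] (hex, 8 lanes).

RES = [0xad, 0xe5, 0xad, 0xf0, 0x6b, 0x90, 0x6b, 0xe5]

t0 = [0xe5, 0xad, 0xbd, 0xcb, 0x6b, 0xc2, 0xf0, 0x90]
t1 = [0xe5, 0x90, 0xad, 0xf0, 0xbd, 0xc2, 0xcb, 0x6b]
t2 = [0xad, 0xe5, 0xad, 0xf0, 0x6b, 0x90, 0x6b, 0xe5]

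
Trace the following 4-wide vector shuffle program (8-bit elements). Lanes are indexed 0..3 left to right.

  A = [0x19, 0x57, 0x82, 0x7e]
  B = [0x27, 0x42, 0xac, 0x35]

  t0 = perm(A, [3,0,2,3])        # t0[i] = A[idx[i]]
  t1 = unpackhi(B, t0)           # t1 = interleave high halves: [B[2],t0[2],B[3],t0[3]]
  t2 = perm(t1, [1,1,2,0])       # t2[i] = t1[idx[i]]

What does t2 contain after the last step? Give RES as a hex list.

RES = [0x82, 0x82, 0x35, 0xac]

t0 = [0x7e, 0x19, 0x82, 0x7e]
t1 = [0xac, 0x82, 0x35, 0x7e]
t2 = [0x82, 0x82, 0x35, 0xac]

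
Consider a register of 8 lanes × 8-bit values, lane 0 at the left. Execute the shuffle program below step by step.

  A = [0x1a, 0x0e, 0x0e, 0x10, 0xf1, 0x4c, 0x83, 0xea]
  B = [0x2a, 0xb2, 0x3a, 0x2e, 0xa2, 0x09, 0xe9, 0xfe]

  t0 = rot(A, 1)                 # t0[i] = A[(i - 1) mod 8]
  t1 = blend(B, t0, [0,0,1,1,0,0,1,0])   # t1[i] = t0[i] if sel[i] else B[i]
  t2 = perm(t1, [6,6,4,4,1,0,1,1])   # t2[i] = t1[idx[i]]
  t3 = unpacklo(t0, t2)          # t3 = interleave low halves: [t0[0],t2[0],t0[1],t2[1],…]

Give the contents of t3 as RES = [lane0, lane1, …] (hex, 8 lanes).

  t0: ea 1a 0e 0e 10 f1 4c 83
  t1: 2a b2 0e 0e a2 09 4c fe
  t2: 4c 4c a2 a2 b2 2a b2 b2
  t3: ea 4c 1a 4c 0e a2 0e a2

RES = [0xea, 0x4c, 0x1a, 0x4c, 0x0e, 0xa2, 0x0e, 0xa2]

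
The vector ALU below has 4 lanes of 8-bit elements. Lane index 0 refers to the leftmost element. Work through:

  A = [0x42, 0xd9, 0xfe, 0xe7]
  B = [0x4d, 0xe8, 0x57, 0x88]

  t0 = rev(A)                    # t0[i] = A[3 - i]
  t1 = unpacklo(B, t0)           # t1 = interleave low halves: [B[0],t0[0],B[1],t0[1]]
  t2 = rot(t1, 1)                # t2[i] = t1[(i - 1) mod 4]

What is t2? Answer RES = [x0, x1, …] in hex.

→ t0 |e7|fe|d9|42|
→ t1 |4d|e7|e8|fe|
→ t2 |fe|4d|e7|e8|

RES = [0xfe, 0x4d, 0xe7, 0xe8]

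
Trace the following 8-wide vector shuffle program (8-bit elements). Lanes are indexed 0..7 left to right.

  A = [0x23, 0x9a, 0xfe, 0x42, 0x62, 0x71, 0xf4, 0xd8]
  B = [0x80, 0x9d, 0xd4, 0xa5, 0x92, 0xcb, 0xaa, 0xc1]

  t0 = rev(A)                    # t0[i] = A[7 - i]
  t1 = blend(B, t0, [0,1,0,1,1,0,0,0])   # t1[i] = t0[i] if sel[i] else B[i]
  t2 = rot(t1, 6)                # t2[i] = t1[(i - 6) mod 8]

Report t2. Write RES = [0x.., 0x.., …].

RES = [ 0xd4  0x62  0x42  0xcb  0xaa  0xc1  0x80  0xf4 ]

  t0: d8 f4 71 62 42 fe 9a 23
  t1: 80 f4 d4 62 42 cb aa c1
  t2: d4 62 42 cb aa c1 80 f4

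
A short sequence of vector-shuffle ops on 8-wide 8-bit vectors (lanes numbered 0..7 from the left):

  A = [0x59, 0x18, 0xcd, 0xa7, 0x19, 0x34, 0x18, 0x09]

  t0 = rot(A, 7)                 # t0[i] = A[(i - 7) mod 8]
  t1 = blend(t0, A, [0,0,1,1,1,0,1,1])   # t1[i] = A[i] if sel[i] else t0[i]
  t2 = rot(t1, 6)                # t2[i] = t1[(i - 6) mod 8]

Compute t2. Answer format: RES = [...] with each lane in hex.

RES = [ 0xcd  0xa7  0x19  0x18  0x18  0x09  0x18  0xcd ]

  t0: 18 cd a7 19 34 18 09 59
  t1: 18 cd cd a7 19 18 18 09
  t2: cd a7 19 18 18 09 18 cd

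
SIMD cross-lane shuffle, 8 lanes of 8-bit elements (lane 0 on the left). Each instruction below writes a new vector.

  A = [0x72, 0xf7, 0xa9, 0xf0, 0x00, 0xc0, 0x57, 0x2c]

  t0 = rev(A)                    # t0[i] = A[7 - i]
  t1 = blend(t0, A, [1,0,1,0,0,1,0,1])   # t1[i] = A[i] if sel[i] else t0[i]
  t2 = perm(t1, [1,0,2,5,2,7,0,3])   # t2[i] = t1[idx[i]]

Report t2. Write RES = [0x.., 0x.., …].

RES = [ 0x57  0x72  0xa9  0xc0  0xa9  0x2c  0x72  0x00 ]

  t0: 2c 57 c0 00 f0 a9 f7 72
  t1: 72 57 a9 00 f0 c0 f7 2c
  t2: 57 72 a9 c0 a9 2c 72 00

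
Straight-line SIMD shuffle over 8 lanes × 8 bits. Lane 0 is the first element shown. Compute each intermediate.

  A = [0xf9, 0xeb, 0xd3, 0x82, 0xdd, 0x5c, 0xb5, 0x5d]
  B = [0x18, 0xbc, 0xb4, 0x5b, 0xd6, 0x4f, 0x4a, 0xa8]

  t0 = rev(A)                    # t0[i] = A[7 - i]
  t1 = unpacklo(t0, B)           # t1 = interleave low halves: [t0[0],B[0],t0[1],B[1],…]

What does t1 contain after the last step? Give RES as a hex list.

RES = [0x5d, 0x18, 0xb5, 0xbc, 0x5c, 0xb4, 0xdd, 0x5b]

  t0: 5d b5 5c dd 82 d3 eb f9
  t1: 5d 18 b5 bc 5c b4 dd 5b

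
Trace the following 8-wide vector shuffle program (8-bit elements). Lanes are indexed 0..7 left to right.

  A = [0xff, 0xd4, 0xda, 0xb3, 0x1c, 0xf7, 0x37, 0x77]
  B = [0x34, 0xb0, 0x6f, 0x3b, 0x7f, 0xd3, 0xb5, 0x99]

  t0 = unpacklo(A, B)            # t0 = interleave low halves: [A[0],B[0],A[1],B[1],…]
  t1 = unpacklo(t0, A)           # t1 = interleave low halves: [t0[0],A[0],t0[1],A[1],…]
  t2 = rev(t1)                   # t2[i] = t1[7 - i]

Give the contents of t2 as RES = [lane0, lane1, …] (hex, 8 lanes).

RES = [ 0xb3  0xb0  0xda  0xd4  0xd4  0x34  0xff  0xff ]

  t0: ff 34 d4 b0 da 6f b3 3b
  t1: ff ff 34 d4 d4 da b0 b3
  t2: b3 b0 da d4 d4 34 ff ff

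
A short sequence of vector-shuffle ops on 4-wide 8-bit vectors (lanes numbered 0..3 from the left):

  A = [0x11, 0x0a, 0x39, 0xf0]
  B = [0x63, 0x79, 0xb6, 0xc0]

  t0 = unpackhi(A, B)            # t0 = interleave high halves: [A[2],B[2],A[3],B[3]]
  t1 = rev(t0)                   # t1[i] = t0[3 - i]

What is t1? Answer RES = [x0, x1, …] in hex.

t0 = [0x39, 0xb6, 0xf0, 0xc0]
t1 = [0xc0, 0xf0, 0xb6, 0x39]

RES = [0xc0, 0xf0, 0xb6, 0x39]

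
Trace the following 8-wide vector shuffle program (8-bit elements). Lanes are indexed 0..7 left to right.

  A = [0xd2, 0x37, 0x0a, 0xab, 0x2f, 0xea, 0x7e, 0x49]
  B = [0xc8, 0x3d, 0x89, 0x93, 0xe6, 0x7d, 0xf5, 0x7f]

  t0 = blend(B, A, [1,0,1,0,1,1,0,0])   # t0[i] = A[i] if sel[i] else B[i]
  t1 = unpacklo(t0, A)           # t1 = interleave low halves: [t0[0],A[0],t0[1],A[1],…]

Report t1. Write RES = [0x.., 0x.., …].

RES = [0xd2, 0xd2, 0x3d, 0x37, 0x0a, 0x0a, 0x93, 0xab]

t0 = [0xd2, 0x3d, 0x0a, 0x93, 0x2f, 0xea, 0xf5, 0x7f]
t1 = [0xd2, 0xd2, 0x3d, 0x37, 0x0a, 0x0a, 0x93, 0xab]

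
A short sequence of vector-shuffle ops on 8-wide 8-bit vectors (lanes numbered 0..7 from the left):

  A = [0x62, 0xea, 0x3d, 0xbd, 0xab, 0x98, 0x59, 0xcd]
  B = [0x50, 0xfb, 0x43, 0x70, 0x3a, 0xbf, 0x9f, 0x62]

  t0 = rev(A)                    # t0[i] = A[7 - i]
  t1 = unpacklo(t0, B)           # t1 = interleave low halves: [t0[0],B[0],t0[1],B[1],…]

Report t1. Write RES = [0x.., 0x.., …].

  t0: cd 59 98 ab bd 3d ea 62
  t1: cd 50 59 fb 98 43 ab 70

RES = [ 0xcd  0x50  0x59  0xfb  0x98  0x43  0xab  0x70 ]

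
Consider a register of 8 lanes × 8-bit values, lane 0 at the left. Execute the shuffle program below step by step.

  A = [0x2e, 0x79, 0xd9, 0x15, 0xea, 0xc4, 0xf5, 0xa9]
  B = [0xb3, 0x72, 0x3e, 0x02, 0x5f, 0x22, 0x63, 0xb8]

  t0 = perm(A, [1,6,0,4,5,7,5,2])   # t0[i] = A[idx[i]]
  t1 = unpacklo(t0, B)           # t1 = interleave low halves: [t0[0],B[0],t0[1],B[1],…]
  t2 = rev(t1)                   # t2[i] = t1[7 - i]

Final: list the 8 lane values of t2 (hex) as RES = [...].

→ t0 |79|f5|2e|ea|c4|a9|c4|d9|
→ t1 |79|b3|f5|72|2e|3e|ea|02|
→ t2 |02|ea|3e|2e|72|f5|b3|79|

RES = [ 0x02  0xea  0x3e  0x2e  0x72  0xf5  0xb3  0x79 ]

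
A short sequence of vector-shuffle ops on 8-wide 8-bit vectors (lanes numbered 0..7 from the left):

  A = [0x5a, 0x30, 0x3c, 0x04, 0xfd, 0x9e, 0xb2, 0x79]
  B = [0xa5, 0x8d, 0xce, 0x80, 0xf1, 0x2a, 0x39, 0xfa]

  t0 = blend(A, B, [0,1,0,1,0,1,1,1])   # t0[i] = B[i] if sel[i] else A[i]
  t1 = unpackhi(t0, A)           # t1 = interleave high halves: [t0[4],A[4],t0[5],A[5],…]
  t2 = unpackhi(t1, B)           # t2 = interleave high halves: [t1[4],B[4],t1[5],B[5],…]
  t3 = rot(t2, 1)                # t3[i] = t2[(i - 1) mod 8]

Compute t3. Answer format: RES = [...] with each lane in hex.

RES = [ 0xfa  0x39  0xf1  0xb2  0x2a  0xfa  0x39  0x79 ]

t0 = [0x5a, 0x8d, 0x3c, 0x80, 0xfd, 0x2a, 0x39, 0xfa]
t1 = [0xfd, 0xfd, 0x2a, 0x9e, 0x39, 0xb2, 0xfa, 0x79]
t2 = [0x39, 0xf1, 0xb2, 0x2a, 0xfa, 0x39, 0x79, 0xfa]
t3 = [0xfa, 0x39, 0xf1, 0xb2, 0x2a, 0xfa, 0x39, 0x79]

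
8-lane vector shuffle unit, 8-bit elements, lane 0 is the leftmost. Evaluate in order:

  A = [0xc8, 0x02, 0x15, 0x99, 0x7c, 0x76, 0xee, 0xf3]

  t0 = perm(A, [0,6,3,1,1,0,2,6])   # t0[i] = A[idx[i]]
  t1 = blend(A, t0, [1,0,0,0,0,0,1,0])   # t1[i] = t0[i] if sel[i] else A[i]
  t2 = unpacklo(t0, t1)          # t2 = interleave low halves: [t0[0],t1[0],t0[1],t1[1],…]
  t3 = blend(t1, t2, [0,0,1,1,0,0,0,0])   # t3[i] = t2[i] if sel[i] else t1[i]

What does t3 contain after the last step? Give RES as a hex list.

RES = [0xc8, 0x02, 0xee, 0x02, 0x7c, 0x76, 0x15, 0xf3]

  t0: c8 ee 99 02 02 c8 15 ee
  t1: c8 02 15 99 7c 76 15 f3
  t2: c8 c8 ee 02 99 15 02 99
  t3: c8 02 ee 02 7c 76 15 f3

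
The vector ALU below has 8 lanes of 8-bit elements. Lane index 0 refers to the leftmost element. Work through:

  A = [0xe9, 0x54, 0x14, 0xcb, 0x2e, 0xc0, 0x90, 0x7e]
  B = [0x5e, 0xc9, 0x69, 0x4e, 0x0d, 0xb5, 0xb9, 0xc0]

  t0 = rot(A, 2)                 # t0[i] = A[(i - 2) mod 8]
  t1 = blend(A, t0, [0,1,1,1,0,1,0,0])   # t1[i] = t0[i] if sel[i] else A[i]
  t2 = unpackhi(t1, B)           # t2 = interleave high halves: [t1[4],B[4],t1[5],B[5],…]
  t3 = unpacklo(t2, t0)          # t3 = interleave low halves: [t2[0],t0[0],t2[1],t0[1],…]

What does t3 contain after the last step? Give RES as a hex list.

t0 = [0x90, 0x7e, 0xe9, 0x54, 0x14, 0xcb, 0x2e, 0xc0]
t1 = [0xe9, 0x7e, 0xe9, 0x54, 0x2e, 0xcb, 0x90, 0x7e]
t2 = [0x2e, 0x0d, 0xcb, 0xb5, 0x90, 0xb9, 0x7e, 0xc0]
t3 = [0x2e, 0x90, 0x0d, 0x7e, 0xcb, 0xe9, 0xb5, 0x54]

RES = [0x2e, 0x90, 0x0d, 0x7e, 0xcb, 0xe9, 0xb5, 0x54]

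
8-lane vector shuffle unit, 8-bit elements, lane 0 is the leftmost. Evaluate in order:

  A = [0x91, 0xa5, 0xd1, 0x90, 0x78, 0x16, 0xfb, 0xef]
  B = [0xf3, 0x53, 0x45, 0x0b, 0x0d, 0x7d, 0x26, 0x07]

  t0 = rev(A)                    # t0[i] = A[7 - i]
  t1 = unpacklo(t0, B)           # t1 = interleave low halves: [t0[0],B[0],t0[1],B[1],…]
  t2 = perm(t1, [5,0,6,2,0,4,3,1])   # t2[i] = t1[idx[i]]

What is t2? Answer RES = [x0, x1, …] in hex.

  t0: ef fb 16 78 90 d1 a5 91
  t1: ef f3 fb 53 16 45 78 0b
  t2: 45 ef 78 fb ef 16 53 f3

RES = [ 0x45  0xef  0x78  0xfb  0xef  0x16  0x53  0xf3 ]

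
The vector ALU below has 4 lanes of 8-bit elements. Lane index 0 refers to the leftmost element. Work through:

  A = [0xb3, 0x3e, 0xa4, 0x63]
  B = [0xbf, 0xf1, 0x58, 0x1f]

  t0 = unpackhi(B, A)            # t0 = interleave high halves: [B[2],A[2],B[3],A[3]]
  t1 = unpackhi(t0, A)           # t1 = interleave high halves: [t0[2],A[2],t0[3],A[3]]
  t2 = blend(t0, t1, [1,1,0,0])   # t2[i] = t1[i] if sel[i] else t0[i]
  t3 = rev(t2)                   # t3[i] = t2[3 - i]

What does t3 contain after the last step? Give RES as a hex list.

t0 = [0x58, 0xa4, 0x1f, 0x63]
t1 = [0x1f, 0xa4, 0x63, 0x63]
t2 = [0x1f, 0xa4, 0x1f, 0x63]
t3 = [0x63, 0x1f, 0xa4, 0x1f]

RES = [0x63, 0x1f, 0xa4, 0x1f]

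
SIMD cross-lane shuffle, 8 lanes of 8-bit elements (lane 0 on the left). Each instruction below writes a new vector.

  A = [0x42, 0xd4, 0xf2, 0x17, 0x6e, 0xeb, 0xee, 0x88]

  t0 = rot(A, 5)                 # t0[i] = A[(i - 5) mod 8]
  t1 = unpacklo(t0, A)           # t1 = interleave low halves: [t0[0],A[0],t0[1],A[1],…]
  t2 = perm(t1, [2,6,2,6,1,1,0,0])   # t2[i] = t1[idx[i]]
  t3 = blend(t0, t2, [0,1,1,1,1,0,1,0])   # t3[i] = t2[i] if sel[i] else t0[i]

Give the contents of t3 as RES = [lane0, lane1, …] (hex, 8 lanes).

→ t0 |17|6e|eb|ee|88|42|d4|f2|
→ t1 |17|42|6e|d4|eb|f2|ee|17|
→ t2 |6e|ee|6e|ee|42|42|17|17|
→ t3 |17|ee|6e|ee|42|42|17|f2|

RES = [0x17, 0xee, 0x6e, 0xee, 0x42, 0x42, 0x17, 0xf2]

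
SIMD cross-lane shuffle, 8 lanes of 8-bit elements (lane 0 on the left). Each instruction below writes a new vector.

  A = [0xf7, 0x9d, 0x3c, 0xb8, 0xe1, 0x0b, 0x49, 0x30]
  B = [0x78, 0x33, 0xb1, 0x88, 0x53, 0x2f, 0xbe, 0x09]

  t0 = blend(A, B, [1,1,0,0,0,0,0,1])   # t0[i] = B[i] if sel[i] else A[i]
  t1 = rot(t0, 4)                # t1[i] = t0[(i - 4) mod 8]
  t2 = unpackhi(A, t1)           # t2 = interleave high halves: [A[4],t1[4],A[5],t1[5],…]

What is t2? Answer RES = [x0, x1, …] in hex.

RES = [ 0xe1  0x78  0x0b  0x33  0x49  0x3c  0x30  0xb8 ]

→ t0 |78|33|3c|b8|e1|0b|49|09|
→ t1 |e1|0b|49|09|78|33|3c|b8|
→ t2 |e1|78|0b|33|49|3c|30|b8|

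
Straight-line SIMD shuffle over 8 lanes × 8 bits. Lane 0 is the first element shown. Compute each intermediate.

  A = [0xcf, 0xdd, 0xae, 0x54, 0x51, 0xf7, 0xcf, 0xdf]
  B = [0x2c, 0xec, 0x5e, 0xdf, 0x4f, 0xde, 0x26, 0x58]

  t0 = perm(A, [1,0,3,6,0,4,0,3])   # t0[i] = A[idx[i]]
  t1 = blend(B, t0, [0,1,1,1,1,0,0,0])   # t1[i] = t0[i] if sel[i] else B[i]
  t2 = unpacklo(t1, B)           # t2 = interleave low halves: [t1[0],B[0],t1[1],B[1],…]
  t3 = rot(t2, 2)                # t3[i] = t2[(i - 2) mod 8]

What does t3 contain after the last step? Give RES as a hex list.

  t0: dd cf 54 cf cf 51 cf 54
  t1: 2c cf 54 cf cf de 26 58
  t2: 2c 2c cf ec 54 5e cf df
  t3: cf df 2c 2c cf ec 54 5e

RES = [0xcf, 0xdf, 0x2c, 0x2c, 0xcf, 0xec, 0x54, 0x5e]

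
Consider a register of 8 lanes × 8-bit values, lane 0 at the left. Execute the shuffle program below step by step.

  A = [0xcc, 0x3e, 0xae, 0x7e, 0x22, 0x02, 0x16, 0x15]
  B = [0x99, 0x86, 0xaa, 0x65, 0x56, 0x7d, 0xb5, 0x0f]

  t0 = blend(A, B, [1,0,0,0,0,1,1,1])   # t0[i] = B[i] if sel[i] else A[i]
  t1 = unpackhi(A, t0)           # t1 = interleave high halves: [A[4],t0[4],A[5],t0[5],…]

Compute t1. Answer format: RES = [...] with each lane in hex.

RES = [ 0x22  0x22  0x02  0x7d  0x16  0xb5  0x15  0x0f ]

t0 = [0x99, 0x3e, 0xae, 0x7e, 0x22, 0x7d, 0xb5, 0x0f]
t1 = [0x22, 0x22, 0x02, 0x7d, 0x16, 0xb5, 0x15, 0x0f]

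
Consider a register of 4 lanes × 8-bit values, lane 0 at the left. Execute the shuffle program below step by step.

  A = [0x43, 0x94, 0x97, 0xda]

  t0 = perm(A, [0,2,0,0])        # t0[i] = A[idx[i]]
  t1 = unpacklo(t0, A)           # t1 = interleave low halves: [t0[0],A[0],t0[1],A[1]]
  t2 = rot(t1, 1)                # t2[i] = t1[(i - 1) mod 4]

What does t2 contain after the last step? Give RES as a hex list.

→ t0 |43|97|43|43|
→ t1 |43|43|97|94|
→ t2 |94|43|43|97|

RES = [ 0x94  0x43  0x43  0x97 ]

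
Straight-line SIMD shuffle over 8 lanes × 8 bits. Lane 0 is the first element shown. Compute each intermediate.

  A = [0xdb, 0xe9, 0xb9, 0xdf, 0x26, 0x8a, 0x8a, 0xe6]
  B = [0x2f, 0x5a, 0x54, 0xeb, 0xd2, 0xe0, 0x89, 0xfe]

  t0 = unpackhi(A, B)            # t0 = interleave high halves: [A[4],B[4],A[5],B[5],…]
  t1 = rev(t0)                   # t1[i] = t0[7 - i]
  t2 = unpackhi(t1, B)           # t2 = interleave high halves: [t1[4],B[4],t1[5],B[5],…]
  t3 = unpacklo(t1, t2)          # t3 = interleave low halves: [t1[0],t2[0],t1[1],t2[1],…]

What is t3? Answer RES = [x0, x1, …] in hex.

  t0: 26 d2 8a e0 8a 89 e6 fe
  t1: fe e6 89 8a e0 8a d2 26
  t2: e0 d2 8a e0 d2 89 26 fe
  t3: fe e0 e6 d2 89 8a 8a e0

RES = [ 0xfe  0xe0  0xe6  0xd2  0x89  0x8a  0x8a  0xe0 ]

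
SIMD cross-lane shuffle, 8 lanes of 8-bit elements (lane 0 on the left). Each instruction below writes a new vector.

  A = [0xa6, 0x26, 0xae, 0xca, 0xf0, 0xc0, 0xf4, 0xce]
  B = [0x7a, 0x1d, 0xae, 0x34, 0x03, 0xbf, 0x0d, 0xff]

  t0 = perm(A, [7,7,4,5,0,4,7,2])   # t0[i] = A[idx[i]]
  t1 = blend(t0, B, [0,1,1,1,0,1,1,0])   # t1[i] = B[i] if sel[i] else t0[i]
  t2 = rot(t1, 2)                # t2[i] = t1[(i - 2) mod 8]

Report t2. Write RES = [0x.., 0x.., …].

  t0: ce ce f0 c0 a6 f0 ce ae
  t1: ce 1d ae 34 a6 bf 0d ae
  t2: 0d ae ce 1d ae 34 a6 bf

RES = [0x0d, 0xae, 0xce, 0x1d, 0xae, 0x34, 0xa6, 0xbf]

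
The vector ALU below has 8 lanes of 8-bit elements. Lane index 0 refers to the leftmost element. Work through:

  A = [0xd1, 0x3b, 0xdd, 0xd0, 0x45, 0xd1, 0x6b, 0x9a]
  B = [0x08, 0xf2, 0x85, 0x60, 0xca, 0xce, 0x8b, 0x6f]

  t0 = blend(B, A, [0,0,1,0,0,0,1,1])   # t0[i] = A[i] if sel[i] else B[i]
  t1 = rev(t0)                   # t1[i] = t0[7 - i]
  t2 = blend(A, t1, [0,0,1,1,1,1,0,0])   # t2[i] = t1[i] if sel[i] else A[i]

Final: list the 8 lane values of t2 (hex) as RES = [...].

RES = [ 0xd1  0x3b  0xce  0xca  0x60  0xdd  0x6b  0x9a ]

→ t0 |08|f2|dd|60|ca|ce|6b|9a|
→ t1 |9a|6b|ce|ca|60|dd|f2|08|
→ t2 |d1|3b|ce|ca|60|dd|6b|9a|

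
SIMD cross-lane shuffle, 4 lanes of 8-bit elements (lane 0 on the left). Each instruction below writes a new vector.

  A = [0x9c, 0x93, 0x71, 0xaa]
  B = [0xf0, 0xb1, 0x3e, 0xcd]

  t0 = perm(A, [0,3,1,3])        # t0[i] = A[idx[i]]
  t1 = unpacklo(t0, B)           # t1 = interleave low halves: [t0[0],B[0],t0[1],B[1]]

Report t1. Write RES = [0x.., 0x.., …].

RES = [ 0x9c  0xf0  0xaa  0xb1 ]

→ t0 |9c|aa|93|aa|
→ t1 |9c|f0|aa|b1|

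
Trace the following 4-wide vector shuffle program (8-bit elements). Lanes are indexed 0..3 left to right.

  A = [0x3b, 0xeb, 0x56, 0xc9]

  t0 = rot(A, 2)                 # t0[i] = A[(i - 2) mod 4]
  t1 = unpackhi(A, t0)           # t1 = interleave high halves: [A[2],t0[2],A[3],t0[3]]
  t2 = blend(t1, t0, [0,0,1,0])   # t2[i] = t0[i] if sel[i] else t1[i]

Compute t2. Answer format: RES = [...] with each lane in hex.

t0 = [0x56, 0xc9, 0x3b, 0xeb]
t1 = [0x56, 0x3b, 0xc9, 0xeb]
t2 = [0x56, 0x3b, 0x3b, 0xeb]

RES = [0x56, 0x3b, 0x3b, 0xeb]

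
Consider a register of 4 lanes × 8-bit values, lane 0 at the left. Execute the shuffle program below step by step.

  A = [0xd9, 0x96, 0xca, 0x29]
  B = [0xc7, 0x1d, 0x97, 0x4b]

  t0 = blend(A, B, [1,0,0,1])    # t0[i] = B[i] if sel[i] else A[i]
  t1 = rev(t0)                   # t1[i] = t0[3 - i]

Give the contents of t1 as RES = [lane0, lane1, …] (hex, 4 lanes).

t0 = [0xc7, 0x96, 0xca, 0x4b]
t1 = [0x4b, 0xca, 0x96, 0xc7]

RES = [0x4b, 0xca, 0x96, 0xc7]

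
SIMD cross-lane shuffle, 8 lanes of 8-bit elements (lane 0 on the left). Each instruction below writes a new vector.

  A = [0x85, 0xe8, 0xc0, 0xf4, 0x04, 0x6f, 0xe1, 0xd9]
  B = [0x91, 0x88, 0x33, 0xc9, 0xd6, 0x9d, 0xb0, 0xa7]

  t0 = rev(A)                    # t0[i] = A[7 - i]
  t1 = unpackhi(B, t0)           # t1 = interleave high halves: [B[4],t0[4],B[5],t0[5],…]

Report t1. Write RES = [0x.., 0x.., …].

RES = [ 0xd6  0xf4  0x9d  0xc0  0xb0  0xe8  0xa7  0x85 ]

  t0: d9 e1 6f 04 f4 c0 e8 85
  t1: d6 f4 9d c0 b0 e8 a7 85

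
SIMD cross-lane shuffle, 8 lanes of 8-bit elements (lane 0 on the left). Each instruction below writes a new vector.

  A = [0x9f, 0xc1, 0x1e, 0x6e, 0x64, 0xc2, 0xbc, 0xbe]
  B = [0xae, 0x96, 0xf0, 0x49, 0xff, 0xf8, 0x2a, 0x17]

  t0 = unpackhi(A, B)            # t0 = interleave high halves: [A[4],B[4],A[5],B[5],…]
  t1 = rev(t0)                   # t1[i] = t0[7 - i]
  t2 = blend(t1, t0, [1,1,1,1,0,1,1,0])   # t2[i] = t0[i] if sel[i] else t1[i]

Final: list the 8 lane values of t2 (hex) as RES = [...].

RES = [ 0x64  0xff  0xc2  0xf8  0xf8  0x2a  0xbe  0x64 ]

t0 = [0x64, 0xff, 0xc2, 0xf8, 0xbc, 0x2a, 0xbe, 0x17]
t1 = [0x17, 0xbe, 0x2a, 0xbc, 0xf8, 0xc2, 0xff, 0x64]
t2 = [0x64, 0xff, 0xc2, 0xf8, 0xf8, 0x2a, 0xbe, 0x64]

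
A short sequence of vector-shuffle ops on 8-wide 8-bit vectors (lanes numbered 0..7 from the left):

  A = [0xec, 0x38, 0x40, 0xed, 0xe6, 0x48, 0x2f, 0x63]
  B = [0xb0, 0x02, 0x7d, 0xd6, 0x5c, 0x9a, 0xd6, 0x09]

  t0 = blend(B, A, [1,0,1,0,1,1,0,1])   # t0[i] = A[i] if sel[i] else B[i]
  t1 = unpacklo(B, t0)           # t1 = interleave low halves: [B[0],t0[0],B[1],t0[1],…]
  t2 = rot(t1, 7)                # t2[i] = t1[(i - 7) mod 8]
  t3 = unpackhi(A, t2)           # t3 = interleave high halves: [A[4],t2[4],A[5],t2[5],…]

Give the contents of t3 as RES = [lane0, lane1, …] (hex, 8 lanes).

→ t0 |ec|02|40|d6|e6|48|d6|63|
→ t1 |b0|ec|02|02|7d|40|d6|d6|
→ t2 |ec|02|02|7d|40|d6|d6|b0|
→ t3 |e6|40|48|d6|2f|d6|63|b0|

RES = [0xe6, 0x40, 0x48, 0xd6, 0x2f, 0xd6, 0x63, 0xb0]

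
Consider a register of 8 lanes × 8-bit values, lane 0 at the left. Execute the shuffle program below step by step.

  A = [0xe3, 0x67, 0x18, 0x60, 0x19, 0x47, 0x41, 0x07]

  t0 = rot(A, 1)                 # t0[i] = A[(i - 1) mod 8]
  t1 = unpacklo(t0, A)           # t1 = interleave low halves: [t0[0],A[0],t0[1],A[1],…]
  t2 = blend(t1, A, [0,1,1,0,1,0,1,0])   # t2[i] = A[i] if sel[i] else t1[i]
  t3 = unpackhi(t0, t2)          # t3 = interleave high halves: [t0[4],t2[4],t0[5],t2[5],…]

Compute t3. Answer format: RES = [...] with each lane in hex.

RES = [0x60, 0x19, 0x19, 0x18, 0x47, 0x41, 0x41, 0x60]

t0 = [0x07, 0xe3, 0x67, 0x18, 0x60, 0x19, 0x47, 0x41]
t1 = [0x07, 0xe3, 0xe3, 0x67, 0x67, 0x18, 0x18, 0x60]
t2 = [0x07, 0x67, 0x18, 0x67, 0x19, 0x18, 0x41, 0x60]
t3 = [0x60, 0x19, 0x19, 0x18, 0x47, 0x41, 0x41, 0x60]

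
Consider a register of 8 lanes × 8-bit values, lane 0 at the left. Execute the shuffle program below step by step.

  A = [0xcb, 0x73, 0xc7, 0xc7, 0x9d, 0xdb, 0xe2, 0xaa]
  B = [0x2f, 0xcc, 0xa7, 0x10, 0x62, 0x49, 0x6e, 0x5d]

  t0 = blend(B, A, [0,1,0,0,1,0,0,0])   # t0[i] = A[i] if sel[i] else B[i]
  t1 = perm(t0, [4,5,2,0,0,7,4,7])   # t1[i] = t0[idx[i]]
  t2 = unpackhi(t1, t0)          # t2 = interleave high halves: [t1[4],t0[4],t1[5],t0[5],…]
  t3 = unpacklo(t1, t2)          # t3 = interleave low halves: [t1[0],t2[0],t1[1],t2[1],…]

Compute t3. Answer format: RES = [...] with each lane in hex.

  t0: 2f 73 a7 10 9d 49 6e 5d
  t1: 9d 49 a7 2f 2f 5d 9d 5d
  t2: 2f 9d 5d 49 9d 6e 5d 5d
  t3: 9d 2f 49 9d a7 5d 2f 49

RES = [ 0x9d  0x2f  0x49  0x9d  0xa7  0x5d  0x2f  0x49 ]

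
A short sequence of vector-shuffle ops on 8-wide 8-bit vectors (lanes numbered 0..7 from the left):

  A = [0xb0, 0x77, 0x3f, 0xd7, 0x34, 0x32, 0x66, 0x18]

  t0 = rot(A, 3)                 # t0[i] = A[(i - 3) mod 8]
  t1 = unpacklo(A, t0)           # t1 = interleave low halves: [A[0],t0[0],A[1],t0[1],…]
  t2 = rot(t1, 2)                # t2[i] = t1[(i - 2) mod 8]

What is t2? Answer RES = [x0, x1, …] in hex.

RES = [ 0xd7  0xb0  0xb0  0x32  0x77  0x66  0x3f  0x18 ]

→ t0 |32|66|18|b0|77|3f|d7|34|
→ t1 |b0|32|77|66|3f|18|d7|b0|
→ t2 |d7|b0|b0|32|77|66|3f|18|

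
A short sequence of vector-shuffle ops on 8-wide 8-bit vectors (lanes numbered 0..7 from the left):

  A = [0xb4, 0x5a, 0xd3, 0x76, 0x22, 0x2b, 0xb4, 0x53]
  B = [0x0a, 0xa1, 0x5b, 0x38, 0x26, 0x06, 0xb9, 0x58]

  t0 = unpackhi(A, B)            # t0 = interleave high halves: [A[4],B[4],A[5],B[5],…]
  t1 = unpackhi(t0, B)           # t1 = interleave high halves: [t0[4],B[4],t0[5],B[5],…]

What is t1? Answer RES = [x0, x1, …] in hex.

RES = [0xb4, 0x26, 0xb9, 0x06, 0x53, 0xb9, 0x58, 0x58]

  t0: 22 26 2b 06 b4 b9 53 58
  t1: b4 26 b9 06 53 b9 58 58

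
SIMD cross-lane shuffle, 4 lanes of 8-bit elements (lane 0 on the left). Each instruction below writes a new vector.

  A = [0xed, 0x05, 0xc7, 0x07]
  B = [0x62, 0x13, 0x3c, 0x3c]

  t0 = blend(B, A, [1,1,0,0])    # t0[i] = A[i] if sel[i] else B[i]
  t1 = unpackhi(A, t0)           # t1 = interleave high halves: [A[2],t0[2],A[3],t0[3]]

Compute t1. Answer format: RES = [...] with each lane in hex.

→ t0 |ed|05|3c|3c|
→ t1 |c7|3c|07|3c|

RES = [0xc7, 0x3c, 0x07, 0x3c]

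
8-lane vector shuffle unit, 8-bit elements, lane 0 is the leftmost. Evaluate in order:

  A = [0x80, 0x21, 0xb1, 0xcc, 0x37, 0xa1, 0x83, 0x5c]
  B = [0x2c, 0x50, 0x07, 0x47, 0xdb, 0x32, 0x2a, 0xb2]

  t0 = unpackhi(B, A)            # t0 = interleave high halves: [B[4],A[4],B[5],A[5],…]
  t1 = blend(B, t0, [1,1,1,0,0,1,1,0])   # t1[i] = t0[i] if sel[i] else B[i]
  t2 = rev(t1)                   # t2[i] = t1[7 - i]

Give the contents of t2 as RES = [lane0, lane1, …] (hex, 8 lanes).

t0 = [0xdb, 0x37, 0x32, 0xa1, 0x2a, 0x83, 0xb2, 0x5c]
t1 = [0xdb, 0x37, 0x32, 0x47, 0xdb, 0x83, 0xb2, 0xb2]
t2 = [0xb2, 0xb2, 0x83, 0xdb, 0x47, 0x32, 0x37, 0xdb]

RES = [ 0xb2  0xb2  0x83  0xdb  0x47  0x32  0x37  0xdb ]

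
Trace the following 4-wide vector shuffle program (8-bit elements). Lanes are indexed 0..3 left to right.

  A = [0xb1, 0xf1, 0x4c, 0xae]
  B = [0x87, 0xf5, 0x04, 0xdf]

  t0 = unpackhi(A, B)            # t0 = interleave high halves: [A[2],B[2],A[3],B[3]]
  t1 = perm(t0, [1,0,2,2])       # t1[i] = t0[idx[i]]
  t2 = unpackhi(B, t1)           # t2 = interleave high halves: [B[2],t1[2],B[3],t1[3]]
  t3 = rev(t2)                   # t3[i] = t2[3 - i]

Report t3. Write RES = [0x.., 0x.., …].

→ t0 |4c|04|ae|df|
→ t1 |04|4c|ae|ae|
→ t2 |04|ae|df|ae|
→ t3 |ae|df|ae|04|

RES = [0xae, 0xdf, 0xae, 0x04]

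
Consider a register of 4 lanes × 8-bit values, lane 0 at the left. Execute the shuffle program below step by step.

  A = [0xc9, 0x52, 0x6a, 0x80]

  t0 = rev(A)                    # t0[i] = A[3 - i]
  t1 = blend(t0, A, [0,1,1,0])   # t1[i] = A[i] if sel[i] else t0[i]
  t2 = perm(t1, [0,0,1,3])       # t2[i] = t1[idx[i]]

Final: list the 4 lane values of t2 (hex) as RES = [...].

RES = [ 0x80  0x80  0x52  0xc9 ]

t0 = [0x80, 0x6a, 0x52, 0xc9]
t1 = [0x80, 0x52, 0x6a, 0xc9]
t2 = [0x80, 0x80, 0x52, 0xc9]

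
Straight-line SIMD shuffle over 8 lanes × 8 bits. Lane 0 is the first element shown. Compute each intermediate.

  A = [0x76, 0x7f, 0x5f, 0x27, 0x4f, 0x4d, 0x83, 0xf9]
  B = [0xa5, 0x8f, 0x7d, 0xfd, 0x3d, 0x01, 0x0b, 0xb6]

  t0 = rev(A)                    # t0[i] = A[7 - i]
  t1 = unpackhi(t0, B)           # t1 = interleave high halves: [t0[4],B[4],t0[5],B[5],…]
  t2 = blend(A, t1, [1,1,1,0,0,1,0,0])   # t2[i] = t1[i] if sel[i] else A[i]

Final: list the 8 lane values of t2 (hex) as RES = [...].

t0 = [0xf9, 0x83, 0x4d, 0x4f, 0x27, 0x5f, 0x7f, 0x76]
t1 = [0x27, 0x3d, 0x5f, 0x01, 0x7f, 0x0b, 0x76, 0xb6]
t2 = [0x27, 0x3d, 0x5f, 0x27, 0x4f, 0x0b, 0x83, 0xf9]

RES = [0x27, 0x3d, 0x5f, 0x27, 0x4f, 0x0b, 0x83, 0xf9]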